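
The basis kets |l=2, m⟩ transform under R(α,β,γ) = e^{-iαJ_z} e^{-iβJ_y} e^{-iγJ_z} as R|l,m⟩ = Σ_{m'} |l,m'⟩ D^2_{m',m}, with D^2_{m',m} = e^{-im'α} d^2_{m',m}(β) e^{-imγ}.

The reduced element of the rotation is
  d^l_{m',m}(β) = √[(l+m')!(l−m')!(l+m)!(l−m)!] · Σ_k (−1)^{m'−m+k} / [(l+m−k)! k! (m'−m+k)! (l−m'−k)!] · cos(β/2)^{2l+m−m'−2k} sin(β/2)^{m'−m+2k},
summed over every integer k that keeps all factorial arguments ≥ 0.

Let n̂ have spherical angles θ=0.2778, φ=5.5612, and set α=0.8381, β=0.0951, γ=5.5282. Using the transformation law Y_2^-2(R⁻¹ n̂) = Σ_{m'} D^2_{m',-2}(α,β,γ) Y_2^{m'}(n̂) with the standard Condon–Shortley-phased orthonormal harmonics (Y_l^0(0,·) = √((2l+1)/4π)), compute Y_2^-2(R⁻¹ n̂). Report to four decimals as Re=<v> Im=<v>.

Need the full column D^2_{m',-2} for m'=−2..2 at α=0.8381, β=0.0951, γ=5.5282.
cos(β/2)=0.998870, sin(β/2)=0.047532
d^2_{-2,-2}: single k=0 term ⇒ +0.995487;  D = +0.981764+0.164718i
d^2_{-1,-2}: single k=0 term ⇒ -0.094742;  D = -0.074151+0.058972i
d^2_{0,-2}: single k=0 term ⇒ +0.005522;  D = +0.000336-0.005511i
d^2_{1,-2}: single k=0 term ⇒ -0.000215;  D = +0.000150+0.000153i
d^2_{2,-2}: single k=0 term ⇒ +0.000005;  D = -0.000005+0.000000i
Y_2^{m'}(θ=0.2778,φ=5.5612) and Σ D·Y over m':
  (+0.9818+0.1647i)·(+0.0037+0.0288i)  (-0.0742+0.0590i)·(+0.1529+0.1346i)  (+0.0003-0.0055i)·(+0.5596+0.0000i)  (+0.0002+0.0002i)·(-0.1529+0.1346i)  (-0.0000+0.0000i)·(+0.0037-0.0288i)
Y_2^-2(R⁻¹ n̂) = -0.020274+0.024843i

Re=-0.0203 Im=0.0248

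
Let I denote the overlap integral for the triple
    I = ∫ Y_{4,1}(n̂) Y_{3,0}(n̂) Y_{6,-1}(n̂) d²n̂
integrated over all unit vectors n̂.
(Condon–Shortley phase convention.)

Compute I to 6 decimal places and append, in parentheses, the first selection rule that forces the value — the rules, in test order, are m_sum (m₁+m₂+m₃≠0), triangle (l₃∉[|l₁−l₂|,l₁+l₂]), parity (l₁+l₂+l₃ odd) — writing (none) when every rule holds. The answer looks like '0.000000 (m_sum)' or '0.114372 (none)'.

0.000000 (parity)

l₁+l₂+l₃=13 is odd: 3j(l;000)=0 ⇒ I=0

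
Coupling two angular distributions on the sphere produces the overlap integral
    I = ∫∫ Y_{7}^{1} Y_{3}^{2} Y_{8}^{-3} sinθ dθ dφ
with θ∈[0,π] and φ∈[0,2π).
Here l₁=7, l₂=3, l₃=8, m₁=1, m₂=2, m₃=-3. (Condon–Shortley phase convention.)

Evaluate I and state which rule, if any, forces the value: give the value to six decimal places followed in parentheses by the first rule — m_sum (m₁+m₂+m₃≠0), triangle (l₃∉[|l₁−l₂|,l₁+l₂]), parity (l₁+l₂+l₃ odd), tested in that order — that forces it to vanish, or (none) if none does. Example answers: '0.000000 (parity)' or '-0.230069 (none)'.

Checks pass: Σm=0; 18 even; l₃=8∈[4,10].
(2·7+1)(2·3+1)(2·8+1) = 1785
Δ: 2! 12! 4! / 19! → 1/5290740
sum: t=0:+1/7257600 t=1:−1/2073600 t=2:+1/7257600 = -1/4838400
3j²(7 3 8; 0 0 0) = Δ·Π!·Σ² = 252/20995  (sign -1)
sum: t=1:−1/14515200 t=2:+1/11612160 = 1/58060800
3j²(7 3 8; 1 2 -3) = Δ·Π!·Σ² = 55/58786  (sign -1)
combine: 4πI² = 1785·252/20995·55/58786 = 20790/1037153
take √, sign +1: I = 0.03993934
No selection rule forces the value: the integral is nonzero (none).

0.039939 (none)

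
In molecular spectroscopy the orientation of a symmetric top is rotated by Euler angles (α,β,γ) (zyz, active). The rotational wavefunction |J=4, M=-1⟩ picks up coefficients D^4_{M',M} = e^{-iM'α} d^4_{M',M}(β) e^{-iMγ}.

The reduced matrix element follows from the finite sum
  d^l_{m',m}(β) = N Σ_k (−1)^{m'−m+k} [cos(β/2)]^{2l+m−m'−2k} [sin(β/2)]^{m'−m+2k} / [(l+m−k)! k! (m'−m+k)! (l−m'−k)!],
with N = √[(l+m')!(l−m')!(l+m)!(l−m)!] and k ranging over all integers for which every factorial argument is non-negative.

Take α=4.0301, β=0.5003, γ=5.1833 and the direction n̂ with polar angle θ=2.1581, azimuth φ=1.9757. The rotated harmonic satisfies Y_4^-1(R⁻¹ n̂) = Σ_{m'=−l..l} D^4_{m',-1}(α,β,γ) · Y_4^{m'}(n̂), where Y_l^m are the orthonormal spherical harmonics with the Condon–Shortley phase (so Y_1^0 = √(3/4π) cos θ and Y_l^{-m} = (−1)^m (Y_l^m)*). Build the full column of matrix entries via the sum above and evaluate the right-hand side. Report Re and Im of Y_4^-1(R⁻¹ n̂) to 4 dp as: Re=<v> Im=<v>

Need the full column D^4_{m',-1} for m'=−4..4 at α=4.0301, β=0.5003, γ=5.1833.
cos(β/2)=0.968875, sin(β/2)=0.247549
d^4_{-4,-1}: single k=3 term ⇒ +0.096921;  D = -0.074907+0.061503i
d^4_{-3,-1}: k∈[2..3] ⇒ +0.402347 -0.043776 = +0.358571;  D = -0.001850-0.358566i
d^4_{-2,-1}: k∈[1..3] ⇒ +0.841731 -0.274746 +0.011957 = +0.578942;  D = +0.451213+0.362741i
d^4_{-1,-1}: k∈[0..3] ⇒ +0.776503 -0.760365 +0.099275 -0.002160 = +0.113253;  D = -0.110732+0.023761i
d^4_{0,-1}: k∈[0..3] ⇒ -0.887262 +0.347529 -0.022687 +0.000247 = -0.562173;  D = -0.255057+0.500984i
d^4_{1,-1}: k∈[0..3] ⇒ +0.506910 -0.099275 +0.003240 -0.000014 = +0.410861;  D = +0.166631+0.375554i
d^4_{2,-1}: k∈[0..2] ⇒ -0.183164 +0.017936 -0.000234 = -0.165462;  D = +0.159700+0.043287i
d^4_{3,-1}: k∈[0..1] ⇒ +0.043776 -0.001715 = +0.042061;  D = +0.034139-0.024570i
d^4_{4,-1}: single k=0 term ⇒ -0.006327;  D = +0.000370-0.006316i
Y_4^{m'}(θ=2.1581,φ=1.9757) and Σ D·Y over m':
  (-0.0749+0.0615i)·(-0.0104-0.2122i)  (-0.0019-0.3586i)·(-0.3750-0.1395i)  (+0.4512+0.3627i)·(-0.1837+0.1929i)  (-0.1107+0.0238i)·(-0.0731-0.1706i)  (-0.2551+0.5010i)·(-0.3080+0.0000i)  (+0.1666+0.3756i)·(+0.0731-0.1706i)  (+0.1597+0.0433i)·(-0.1837-0.1929i)  (+0.0341-0.0246i)·(+0.3750-0.1395i)  (+0.0004-0.0063i)·(-0.0104+0.2122i)
Y_4^-1(R⁻¹ n̂) = -0.031678-0.020338i

Re=-0.0317 Im=-0.0203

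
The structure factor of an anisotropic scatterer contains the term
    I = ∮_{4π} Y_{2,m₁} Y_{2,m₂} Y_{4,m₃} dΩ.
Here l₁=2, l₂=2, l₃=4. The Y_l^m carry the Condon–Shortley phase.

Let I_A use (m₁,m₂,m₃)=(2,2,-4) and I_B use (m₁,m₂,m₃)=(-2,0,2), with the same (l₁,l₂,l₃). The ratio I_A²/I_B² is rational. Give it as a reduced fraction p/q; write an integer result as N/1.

Shared (l₁,l₂,l₃)=(2,2,4): N and (l;000)² cancel in I_A²/I_B².
A: Δ = 0!·4!·4!/9! = 1/630; Racah Σ t=0..0: t=0:+1/576 = 1/576; ⇒ 3j(2 2 4; 2 2 -4)² = 1/9, sgn +1
B: Δ = 0!·4!·4!/9! = 1/630; Racah Σ t=0..0: t=0:+1/96 = 1/96; ⇒ 3j(2 2 4; -2 0 2)² = 1/42, sgn +1
I_A²/I_B² = (1/9)/(1/42) = 14/3

14/3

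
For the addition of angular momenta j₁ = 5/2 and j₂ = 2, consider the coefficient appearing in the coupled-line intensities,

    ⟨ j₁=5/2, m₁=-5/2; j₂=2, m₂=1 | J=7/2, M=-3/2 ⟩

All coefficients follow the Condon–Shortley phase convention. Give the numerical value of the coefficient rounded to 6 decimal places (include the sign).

j₁+j₂−J=1  J+j₁−j₂=4  J−j₁+j₂=3  j₁+j₂+J+1=9
(j₁±m₁, j₂±m₂, J±M) = (0,5,3,1,2,5)
P² = 3840/7
sum k=1..1:
  [1] −1/48 = -1/48
S = -1/48
C² = P²·S² = 5/21 ; C = -0.487950

−√(5/21) ≈ -0.487950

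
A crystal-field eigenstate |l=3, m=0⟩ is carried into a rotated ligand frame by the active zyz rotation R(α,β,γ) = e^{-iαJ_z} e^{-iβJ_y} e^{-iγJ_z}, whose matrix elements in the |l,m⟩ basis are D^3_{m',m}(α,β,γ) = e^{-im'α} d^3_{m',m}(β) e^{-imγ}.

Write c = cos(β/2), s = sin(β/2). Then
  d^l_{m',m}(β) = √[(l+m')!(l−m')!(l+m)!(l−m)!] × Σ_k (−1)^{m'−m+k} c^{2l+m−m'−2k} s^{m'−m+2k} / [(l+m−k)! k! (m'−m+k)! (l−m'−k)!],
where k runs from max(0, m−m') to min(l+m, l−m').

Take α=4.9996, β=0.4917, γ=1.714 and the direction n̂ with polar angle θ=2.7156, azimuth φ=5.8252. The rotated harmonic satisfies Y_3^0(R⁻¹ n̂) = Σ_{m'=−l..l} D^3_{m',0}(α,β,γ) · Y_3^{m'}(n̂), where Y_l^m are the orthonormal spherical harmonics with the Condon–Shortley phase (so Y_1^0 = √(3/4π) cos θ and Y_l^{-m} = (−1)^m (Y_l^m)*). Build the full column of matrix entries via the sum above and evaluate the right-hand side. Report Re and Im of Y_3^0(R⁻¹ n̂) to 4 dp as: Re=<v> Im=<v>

Need the full column D^3_{m',0} for m'=−3..3 at α=4.9996, β=0.4917, γ=1.7140.
cos(β/2)=0.969931, sin(β/2)=0.243381
d^3_{-3,0}: single k=3 term ⇒ +0.058830;  D = -0.044646+0.038310i
d^3_{-2,0}: k∈[2..3] ⇒ +0.287142 -0.018080 = +0.269062;  D = -0.225880-0.146195i
d^3_{-1,0}: k∈[1..3] ⇒ +0.723737 -0.136708 +0.002869 = +0.589898;  D = +0.167106-0.565735i
d^3_{0,0}: k∈[0..3] ⇒ +0.832616 -0.471822 +0.029708 -0.000208 = +0.390293;  D = +0.390293+0.000000i
d^3_{1,0}: k∈[0..2] ⇒ -0.723737 +0.136708 -0.002869 = -0.589898;  D = -0.167106-0.565735i
d^3_{2,0}: k∈[0..1] ⇒ +0.287142 -0.018080 = +0.269062;  D = -0.225880+0.146195i
d^3_{3,0}: single k=0 term ⇒ -0.058830;  D = +0.044646+0.038310i
Y_3^{m'}(θ=2.7156,φ=5.8252) and Σ D·Y over m':
  (-0.0446+0.0383i)·(+0.0058+0.0289i)  (-0.2259-0.1462i)·(-0.0968-0.1260i)  (+0.1671-0.5657i)·(+0.3769+0.1858i)  (+0.3903+0.0000i)·(-0.3895+0.0000i)  (-0.1671-0.5657i)·(-0.3769+0.1858i)  (-0.2259+0.1462i)·(-0.0968+0.1260i)  (+0.0446+0.0383i)·(-0.0058+0.0289i)
Y_3^0(R⁻¹ n̂) = +0.188266+0.000000i

Re=0.1883 Im=0.0000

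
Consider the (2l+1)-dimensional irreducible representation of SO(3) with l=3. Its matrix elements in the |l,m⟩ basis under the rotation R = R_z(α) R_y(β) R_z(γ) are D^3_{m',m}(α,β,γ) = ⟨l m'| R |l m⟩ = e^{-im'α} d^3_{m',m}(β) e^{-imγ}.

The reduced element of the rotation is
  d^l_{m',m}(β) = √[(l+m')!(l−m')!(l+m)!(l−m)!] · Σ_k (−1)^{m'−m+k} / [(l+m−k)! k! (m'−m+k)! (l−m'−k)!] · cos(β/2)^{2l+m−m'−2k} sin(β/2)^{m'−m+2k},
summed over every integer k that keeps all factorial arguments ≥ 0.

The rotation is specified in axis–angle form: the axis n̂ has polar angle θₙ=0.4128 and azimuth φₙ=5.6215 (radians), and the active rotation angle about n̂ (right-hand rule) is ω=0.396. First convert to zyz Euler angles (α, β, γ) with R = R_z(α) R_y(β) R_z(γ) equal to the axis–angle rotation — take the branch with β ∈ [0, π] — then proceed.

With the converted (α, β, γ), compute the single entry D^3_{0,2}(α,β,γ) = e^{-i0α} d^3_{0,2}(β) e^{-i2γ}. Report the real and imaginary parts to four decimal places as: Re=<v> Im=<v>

Re=0.0039 Im=0.0332

Axis–angle → zyz. n̂ = (sinθₙcosφₙ, sinθₙsinφₙ, cosθₙ) = (+0.316511, -0.246501, +0.916001), ω = 0.3960.
R = I cosω + sinω [n̂]ₓ + (1−cosω) n̂n̂ᵀ gives
  R = [+0.930364, -0.359368, -0.072646; +0.347292, +0.927314, -0.139562; +0.117520, +0.104614, +0.987545]
β = atan2(√(R₁₃²+R₂₃²), R₃₃) = 0.157994; α = atan2(R₂₃, R₁₃) mod 2π = 4.232452; γ = atan2(R₃₂, −R₃₁) mod 2π = 2.414230
D^3_{0,2}(4.2325,0.1580,2.4142) = e^{-i·0·4.2325}·d^3_{0,2}(0.1580)·e^{-i·2·2.4142}. Compute d first:
Half-angle: c=0.996881, s=0.078915. N=√(6·6·120·1)=65.726707
The bounds max(0,m−m')=2 and min(l+m,l−m')=3 give 2 terms
  k=2: (−1)^0·65.7267/(12)·0.9969^4·0.0789^2 = +0.033686
  k=3: (−1)^1·65.7267/(12)·0.9969^2·0.0789^4 = -0.000211
d^3_{0,2}(0.1580) = +0.033686 -0.000211 = +0.033475
D = (+1.000000+0.000000i)·(+0.033475)·(+0.115810+0.993271i) = +0.003877+0.033250i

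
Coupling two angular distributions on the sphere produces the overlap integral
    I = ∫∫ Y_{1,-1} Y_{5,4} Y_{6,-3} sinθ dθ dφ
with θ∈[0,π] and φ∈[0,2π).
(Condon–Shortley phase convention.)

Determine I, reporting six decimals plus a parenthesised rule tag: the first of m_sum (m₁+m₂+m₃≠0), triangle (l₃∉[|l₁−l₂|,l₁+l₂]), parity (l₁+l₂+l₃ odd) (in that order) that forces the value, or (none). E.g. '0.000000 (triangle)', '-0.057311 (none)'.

-0.070770 (none)

m-sum 0 ✓  L=12 even ✓  4≤6≤6 ✓
Π(2lᵢ+1) = 3×11×13 = 429
triangle coeff Δ(1,5,6) = 1/858
Σ_t [0,0]: t=0:+1/14400 = 1/14400
(3j)²=6/143 [(1 5 6; 0 0 0)], sign=+1
Σ_t [0,0]: t=0:+1/725760 = 1/725760
(3j)²=1/286 [(1 5 6; -1 4 -3)], sign=-1
⇒ 4πI² = 9/143
I = (-1)√(9/143/(4π)) = -0.07076985
No selection rule forces the value: the integral is nonzero (none).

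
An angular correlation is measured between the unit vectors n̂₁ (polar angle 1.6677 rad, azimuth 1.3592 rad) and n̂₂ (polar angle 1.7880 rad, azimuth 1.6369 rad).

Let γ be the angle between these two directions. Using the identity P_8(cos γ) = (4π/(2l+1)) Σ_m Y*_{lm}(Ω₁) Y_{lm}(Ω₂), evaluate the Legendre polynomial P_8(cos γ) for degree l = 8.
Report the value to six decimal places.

-0.071371

Expand P_8 via completeness: Σ_{m} conj(Y_{8,m}) at Ω₁ times Y_{8,m} at Ω₂ —
  m=-8: (-0.060398-0.492711i) × (+0.367936-0.215002i) = -0.128156-0.168300i  (running Σ = -0.128156-0.168300i)
  m=-7: (+0.192241+0.017275i) × (-0.167922-0.336619i) = -0.026466-0.067613i  (running Σ = -0.154622-0.235913i)
  m=-6: (+0.093325-0.300397i) × (+0.091333-0.038252i) = -0.002967-0.031006i  (running Σ = -0.157589-0.266919i)
  m=-5: (+0.191481+0.107815i) × (-0.116310-0.338993i) = +0.014277-0.077451i  (running Σ = -0.143312-0.344370i)
  m=-4: (+0.167713-0.189527i) × (-0.019970+0.005407i) = -0.002324+0.004692i  (running Σ = -0.145636-0.339678i)
  m=-3: (+0.136381+0.185181i) × (-0.064803-0.322482i) = +0.050879-0.055981i  (running Σ = -0.094757-0.395659i)
  m=-2: (+0.204959-0.092315i) × (-0.072697+0.009668i) = -0.014008+0.008692i  (running Σ = -0.108765-0.386966i)
  m=-1: (+0.049095+0.228547i) × (-0.020587-0.310974i) = +0.070062-0.019972i  (running Σ = -0.038703-0.406938i)
  m=0: (+0.216289-0.000000i) × (-0.088523+0.000000i) = -0.019146+0.000000i  (running Σ = -0.057849-0.406938i)
  m=1: (-0.049095+0.228547i) × (+0.020587-0.310974i) = +0.070062+0.019972i  (running Σ = +0.012212-0.386966i)
  m=2: (+0.204959+0.092315i) × (-0.072697-0.009668i) = -0.014008-0.008692i  (running Σ = -0.001795-0.395659i)
  m=3: (-0.136381+0.185181i) × (+0.064803-0.322482i) = +0.050879+0.055981i  (running Σ = +0.049084-0.339678i)
  m=4: (+0.167713+0.189527i) × (-0.019970-0.005407i) = -0.002324-0.004692i  (running Σ = +0.046760-0.344370i)
  m=5: (-0.191481+0.107815i) × (+0.116310-0.338993i) = +0.014277+0.077451i  (running Σ = +0.061037-0.266919i)
  m=6: (+0.093325+0.300397i) × (+0.091333+0.038252i) = -0.002967+0.031006i  (running Σ = +0.058070-0.235913i)
  m=7: (-0.192241+0.017275i) × (+0.167922-0.336619i) = -0.026466+0.067613i  (running Σ = +0.031604-0.168300i)
  m=8: (-0.060398+0.492711i) × (+0.367936+0.215002i) = -0.128156+0.168300i  (running Σ = -0.096552+0.000000i)
Total Σ_m = -0.096552+0.000000i. Multiply by 0.739198: -0.071371+0.000000i. P_8(cos γ) = -0.071371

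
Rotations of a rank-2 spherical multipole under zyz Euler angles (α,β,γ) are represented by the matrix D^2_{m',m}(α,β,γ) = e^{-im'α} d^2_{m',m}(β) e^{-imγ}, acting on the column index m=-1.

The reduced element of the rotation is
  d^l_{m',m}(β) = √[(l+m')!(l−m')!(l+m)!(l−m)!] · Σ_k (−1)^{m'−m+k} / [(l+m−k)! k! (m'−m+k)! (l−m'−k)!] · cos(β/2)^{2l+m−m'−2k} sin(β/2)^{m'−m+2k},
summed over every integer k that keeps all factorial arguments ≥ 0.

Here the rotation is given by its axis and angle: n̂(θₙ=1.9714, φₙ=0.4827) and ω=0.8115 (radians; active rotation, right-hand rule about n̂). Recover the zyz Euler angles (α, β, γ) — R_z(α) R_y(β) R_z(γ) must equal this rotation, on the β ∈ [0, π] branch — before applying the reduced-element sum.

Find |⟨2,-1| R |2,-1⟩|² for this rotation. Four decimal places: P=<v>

P=0.1675

Axis–angle → zyz. n̂ = (sinθₙcosφₙ, sinθₙsinφₙ, cosθₙ) = (+0.815617, +0.427422, -0.389974), ω = 0.8115.
R = I cosω + sinω [n̂]ₓ + (1−cosω) n̂n̂ᵀ gives
  R = [+0.895690, +0.391480, +0.210911; -0.174233, +0.745335, -0.643520; -0.409125, +0.539647, +0.735798]
β = atan2(√(R₁₃²+R₂₃²), R₃₃) = 0.743953; α = atan2(R₂₃, R₁₃) mod 2π = 5.029102; γ = atan2(R₃₂, −R₃₁) mod 2π = 0.922110
Split into d^2_{-1,-1}(β=0.7440) × two z-phases.
Half-angle: c=0.931611, s=0.363457. N=√(1·6·1·6)=6.000000
The bounds max(0,m−m')=0 and min(l+m,l−m')=1 give 2 terms
  k=0: (−1)^0·6.0000/(6)·0.9316^4·0.3635^0 = +0.753248
  k=1: (−1)^1·6.0000/(2)·0.9316^2·0.3635^2 = -0.343951
d^2_{-1,-1}(0.7440) = +0.753248 -0.343951 = +0.409297
|D^2_{-1,-1}|² = |d^2_{-1,-1}(β)|² = (+0.409297)² = 0.167524 (the z-rotation phases have unit modulus)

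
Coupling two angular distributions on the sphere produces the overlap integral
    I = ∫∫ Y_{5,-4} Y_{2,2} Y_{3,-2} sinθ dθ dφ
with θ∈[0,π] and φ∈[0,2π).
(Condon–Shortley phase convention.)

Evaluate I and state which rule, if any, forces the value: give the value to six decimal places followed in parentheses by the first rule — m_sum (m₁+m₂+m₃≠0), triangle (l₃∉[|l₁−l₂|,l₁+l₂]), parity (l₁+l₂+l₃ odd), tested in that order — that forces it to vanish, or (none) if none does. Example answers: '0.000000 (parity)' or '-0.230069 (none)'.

0.000000 (m_sum)

Σmᵢ = -4 ≠ 0, so the φ-integral vanishes; I = 0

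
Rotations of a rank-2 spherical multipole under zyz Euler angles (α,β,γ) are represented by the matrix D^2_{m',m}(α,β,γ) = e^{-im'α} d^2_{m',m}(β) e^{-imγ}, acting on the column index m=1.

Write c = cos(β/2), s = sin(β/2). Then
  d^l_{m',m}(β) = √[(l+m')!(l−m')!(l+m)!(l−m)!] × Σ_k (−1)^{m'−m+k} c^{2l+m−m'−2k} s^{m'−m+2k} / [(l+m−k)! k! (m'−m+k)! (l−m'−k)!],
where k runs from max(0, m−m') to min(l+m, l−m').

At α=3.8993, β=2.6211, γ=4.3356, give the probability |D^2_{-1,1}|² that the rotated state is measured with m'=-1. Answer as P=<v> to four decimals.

P=0.4712

D^2_{-1,1}(3.8993,2.6211,4.3356) = e^{-i·-1·3.8993}·d^2_{-1,1}(2.6211)·e^{-i·1·4.3356}. Compute d first:
With c≡cos(β/2)=0.257319 and s≡sin(β/2)=0.966327, N=[1·6·6·1]^{1/2}=6.000000
The bounds max(0,m−m')=2 and min(l+m,l−m')=3 give 2 terms
  k=2: (−1)^0·6.0000/(2)·0.2573^2·0.9663^2 = +0.185486
  k=3: (−1)^1·6.0000/(6)·0.2573^0·0.9663^4 = -0.871958
d^2_{-1,1}(2.6211) = +0.185486 -0.871958 = -0.686472
|D^2_{-1,1}|² = |d^2_{-1,1}(β)|² = (-0.686472)² = 0.471244 (the z-rotation phases have unit modulus)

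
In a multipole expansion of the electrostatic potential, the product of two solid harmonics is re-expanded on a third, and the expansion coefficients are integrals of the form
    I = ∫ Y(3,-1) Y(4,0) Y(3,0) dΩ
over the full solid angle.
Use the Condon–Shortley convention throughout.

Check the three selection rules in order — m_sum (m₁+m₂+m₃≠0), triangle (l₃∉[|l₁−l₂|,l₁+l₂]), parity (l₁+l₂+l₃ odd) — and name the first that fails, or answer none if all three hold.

m_sum

m₁+m₂+m₃ = -1 + 0 + 0 = -1  ✗
triangle: |3−4|=1 ≤ l₃=3 ≤ 3+4=7
parity: l₁+l₂+l₃ = 10 is even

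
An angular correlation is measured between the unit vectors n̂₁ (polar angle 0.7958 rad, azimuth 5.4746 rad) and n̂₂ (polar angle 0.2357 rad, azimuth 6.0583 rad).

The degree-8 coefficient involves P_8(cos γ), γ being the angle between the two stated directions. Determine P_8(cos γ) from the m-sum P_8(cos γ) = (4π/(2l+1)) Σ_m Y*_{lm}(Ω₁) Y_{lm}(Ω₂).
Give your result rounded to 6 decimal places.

Term-by-term m-sum for l=8 (normalisation 4π/17 = 0.739198):
  m=-8: (+0.034380-0.006451i) × (-0.000001+0.000004i) = -0.000000+0.000000i  (running Σ = -0.000000+0.000000i)
  m=-7: (+0.111285+0.079968i) × (-0.000000+0.000076i) = -0.000006+0.000008i  (running Σ = -0.000006+0.000009i)
  m=-6: (+0.044031+0.314448i) × (+0.000177+0.000785i) = -0.000239+0.000090i  (running Σ = -0.000245+0.000099i)
  m=-5: (-0.285460+0.360712i) × (+0.002651+0.005538i) = -0.002754-0.000625i  (running Σ = -0.003000-0.000526i)
  m=-4: (-0.337957+0.031435i) × (+0.021601+0.027195i) = -0.008155-0.008512i  (running Σ = -0.011155-0.009038i)
  m=-3: (+0.064067+0.055721i) × (+0.112170+0.089720i) = +0.002187+0.011998i  (running Σ = -0.008968+0.002960i)
  m=-2: (+0.017849+0.384624i) × (+0.367962+0.177642i) = -0.061757+0.144698i  (running Σ = -0.070725+0.147658i)
  m=-1: (-0.067565+0.070773i) × (+0.656948+0.150280i) = -0.055022+0.036341i  (running Σ = -0.125747+0.183999i)
  m=0: (+0.357065-0.000000i) × (+0.258515+0.000000i) = +0.092307+0.000000i  (running Σ = -0.033441+0.183999i)
  m=1: (+0.067565+0.070773i) × (-0.656948+0.150280i) = -0.055022-0.036341i  (running Σ = -0.088463+0.147658i)
  m=2: (+0.017849-0.384624i) × (+0.367962-0.177642i) = -0.061757-0.144698i  (running Σ = -0.150221+0.002960i)
  m=3: (-0.064067+0.055721i) × (-0.112170+0.089720i) = +0.002187-0.011998i  (running Σ = -0.148033-0.009038i)
  m=4: (-0.337957-0.031435i) × (+0.021601-0.027195i) = -0.008155+0.008512i  (running Σ = -0.156189-0.000526i)
  m=5: (+0.285460+0.360712i) × (-0.002651+0.005538i) = -0.002754+0.000625i  (running Σ = -0.158943+0.000099i)
  m=6: (+0.044031-0.314448i) × (+0.000177-0.000785i) = -0.000239-0.000090i  (running Σ = -0.159182+0.000009i)
  m=7: (-0.111285+0.079968i) × (+0.000000+0.000076i) = -0.000006-0.000008i  (running Σ = -0.159188+0.000000i)
  m=8: (+0.034380+0.006451i) × (-0.000001-0.000004i) = -0.000000-0.000000i  (running Σ = -0.159188+0.000000i)
Σ over m = -0.159188+0.000000i; ×(4π/17) → -0.117672+0.000000i. Real part: -0.117672

-0.117672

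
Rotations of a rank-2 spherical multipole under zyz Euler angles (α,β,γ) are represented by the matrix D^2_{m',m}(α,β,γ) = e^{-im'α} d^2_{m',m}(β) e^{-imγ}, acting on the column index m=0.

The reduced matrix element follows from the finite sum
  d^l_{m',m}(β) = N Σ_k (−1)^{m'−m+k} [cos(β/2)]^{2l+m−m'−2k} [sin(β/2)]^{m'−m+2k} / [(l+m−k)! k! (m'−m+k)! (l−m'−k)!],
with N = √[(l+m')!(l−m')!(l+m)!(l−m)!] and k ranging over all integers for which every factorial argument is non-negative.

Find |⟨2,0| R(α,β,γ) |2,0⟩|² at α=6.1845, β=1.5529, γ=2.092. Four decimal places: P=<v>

P=0.2495

First d^2_{0,0}(β=1.5529), then the phase factors e^{-i(0)α} and e^{-i(0)γ}:
With c≡cos(β/2)=0.713406 and s≡sin(β/2)=0.700751, N=[2·2·2·2]^{1/2}=4.000000
k∈{0,1,2} keeps every argument non-negative
  k=0: (−1)^0·4.0000/(4)·0.7134^4·0.7008^0 = +0.259028
  k=1: (−1)^1·4.0000/(1)·0.7134^2·0.7008^2 = -0.999680
  k=2: (−1)^2·4.0000/(4)·0.7134^0·0.7008^4 = +0.241132
d^2_{0,0}(1.5529) = +0.259028 -0.999680 +0.241132 = -0.499520
|D^2_{0,0}|² = |d^2_{0,0}(β)|² = (-0.499520)² = 0.249520 (the z-rotation phases have unit modulus)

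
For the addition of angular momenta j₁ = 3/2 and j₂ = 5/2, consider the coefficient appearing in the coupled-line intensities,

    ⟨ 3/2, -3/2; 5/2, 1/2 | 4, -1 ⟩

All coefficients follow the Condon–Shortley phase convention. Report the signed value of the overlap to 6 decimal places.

triangle: 0!·3!·5!/9! = 720/362880
(j±m)!: 0!·3!·3!·2!·3!·5! = 51840
prefactor² = (2J+1)·Δ·N² = 6480/7
  k=0: +1/(0!·0!·3!·3!·0!·2!) = 1/72
Σ = 1/72  ⇒  CG² = 6480/7·(1/72)² = 5/28
CG = +√(5/28) = +0.422577

+0.422577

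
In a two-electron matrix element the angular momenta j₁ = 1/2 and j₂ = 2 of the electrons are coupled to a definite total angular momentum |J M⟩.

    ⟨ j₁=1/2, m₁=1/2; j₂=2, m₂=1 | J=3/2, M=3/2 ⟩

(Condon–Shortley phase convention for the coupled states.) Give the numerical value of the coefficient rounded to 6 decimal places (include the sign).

+0.447214  (= +√(1/5))

√[4·1!0!3!/5! · 1!0!3!1!3!0!] = √(36/5)
  +(−1)^0/∏(0,1,0,3,0,0)! = 1/6  (running 1/6)
⟨..|..⟩ = √(36/5)·(1/6) = +0.447214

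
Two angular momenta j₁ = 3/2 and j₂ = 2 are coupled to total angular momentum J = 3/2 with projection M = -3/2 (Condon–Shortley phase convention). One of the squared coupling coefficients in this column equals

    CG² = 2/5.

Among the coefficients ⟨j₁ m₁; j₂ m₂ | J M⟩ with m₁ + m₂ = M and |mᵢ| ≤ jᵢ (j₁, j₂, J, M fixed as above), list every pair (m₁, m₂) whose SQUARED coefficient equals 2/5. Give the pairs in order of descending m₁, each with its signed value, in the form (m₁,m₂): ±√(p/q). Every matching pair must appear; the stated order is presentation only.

(1/2,-2): +√(2/5); (-1/2,-1): −√(2/5)

Admissible pairs with m₁+m₂ = M = -3/2: (-3/2,0), (-1/2,-1), (1/2,-2)
  (m₁,m₂)=(1/2,-2): CG² = 2/5, CG = +√(2/5)   ← matches the target
  (m₁,m₂)=(-1/2,-1): CG² = 2/5, CG = −√(2/5)   ← matches the target
  (m₁,m₂)=(-3/2,0): CG² = 1/5, CG = +√(1/5)
Pairs with CG² = 2/5: (1/2,-2): +√(2/5); (-1/2,-1): −√(2/5)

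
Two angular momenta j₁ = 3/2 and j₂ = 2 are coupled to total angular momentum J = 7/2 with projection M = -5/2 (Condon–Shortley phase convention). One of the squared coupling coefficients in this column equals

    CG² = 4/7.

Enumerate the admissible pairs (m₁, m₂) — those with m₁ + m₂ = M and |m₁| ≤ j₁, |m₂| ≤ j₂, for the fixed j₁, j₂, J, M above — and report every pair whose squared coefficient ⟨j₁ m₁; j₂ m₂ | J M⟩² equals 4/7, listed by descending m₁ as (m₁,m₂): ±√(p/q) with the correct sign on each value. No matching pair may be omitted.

Admissible pairs with m₁+m₂ = M = -5/2: (-3/2,-1), (-1/2,-2)
  (m₁,m₂)=(-1/2,-2): CG² = 3/7, CG = +√(3/7)
  (m₁,m₂)=(-3/2,-1): CG² = 4/7, CG = +√(4/7)   ← matches the target
Pairs with CG² = 4/7: (-3/2,-1): +√(4/7)

(-3/2,-1): +√(4/7)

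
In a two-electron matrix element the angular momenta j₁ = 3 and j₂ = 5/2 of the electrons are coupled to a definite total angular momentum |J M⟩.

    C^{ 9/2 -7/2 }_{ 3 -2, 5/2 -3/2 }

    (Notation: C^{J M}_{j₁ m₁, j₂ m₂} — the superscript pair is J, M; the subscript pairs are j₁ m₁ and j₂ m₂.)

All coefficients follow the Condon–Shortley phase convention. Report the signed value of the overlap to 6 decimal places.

-0.100504

√[10·1!5!4!/11! · 1!5!1!4!1!8!] = √(921600/11)
  +(−1)^0/∏(0,1,5,1,0,3)! = 1/720  (running 1/720)
  +(−1)^1/∏(1,0,4,0,1,4)! = -1/576  (running -1/2880)
⟨..|..⟩ = √(921600/11)·(-1/2880) = -0.100504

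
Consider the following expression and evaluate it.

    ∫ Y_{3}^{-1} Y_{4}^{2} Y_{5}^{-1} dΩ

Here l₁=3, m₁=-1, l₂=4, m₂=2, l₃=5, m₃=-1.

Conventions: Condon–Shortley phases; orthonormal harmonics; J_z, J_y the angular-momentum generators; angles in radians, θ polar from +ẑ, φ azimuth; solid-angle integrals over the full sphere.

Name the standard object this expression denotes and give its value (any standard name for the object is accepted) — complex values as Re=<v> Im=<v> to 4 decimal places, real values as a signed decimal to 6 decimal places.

This is a Gaunt coefficient — the integral of a triple product of spherical harmonics over the sphere.
m-sum 0 ✓  L=12 even ✓  1≤5≤7 ✓
Π(2lᵢ+1) = 7×9×11 = 693
triangle coeff Δ(3,4,5) = 1/180180
Σ_t [0,2]: t=0:+1/576 t=1:−1/144 t=2:+1/576 = -1/288
(3j)²=20/1001 [(3 4 5; 0 0 0)], sign=+1
Σ_t [0,2]: t=0:+1/34560 t=1:−1/720 t=2:+1/384 = 43/34560
(3j)²=1849/180180 [(3 4 5; -1 2 -1)], sign=+1
⇒ 4πI² = 1849/13013
I = (+1)√(1849/13013/(4π)) = 0.10633465

Gaunt coefficient, +0.106335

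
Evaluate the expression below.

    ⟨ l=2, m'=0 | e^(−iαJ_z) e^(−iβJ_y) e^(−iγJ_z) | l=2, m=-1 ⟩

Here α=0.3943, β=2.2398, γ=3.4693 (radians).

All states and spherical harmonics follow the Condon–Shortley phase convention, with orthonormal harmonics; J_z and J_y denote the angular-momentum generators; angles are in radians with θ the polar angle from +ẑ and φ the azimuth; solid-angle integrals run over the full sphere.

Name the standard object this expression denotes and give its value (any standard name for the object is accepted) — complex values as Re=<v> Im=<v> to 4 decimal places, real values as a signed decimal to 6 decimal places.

This is a Wigner D-matrix element — the rotation-matrix element ⟨l m'| R(α,β,γ) |l m⟩ in the angular-momentum basis.
D^2_{0,-1}(0.3943,2.2398,3.4693) = e^{-i·0·0.3943}·d^2_{0,-1}(2.2398)·e^{-i·-1·3.4693}. Compute d first:
Half-angle: c=0.435772, s=0.900057. N=√(2·2·1·6)=4.898979
k∈{0,1} keeps every argument non-negative
  k=0: (−1)^1·4.8990/(2)·0.4358^3·0.9001^1 = -0.182442
  k=1: (−1)^2·4.8990/(2)·0.4358^1·0.9001^3 = +0.778297
d^2_{0,-1}(2.2398) = -0.182442 +0.778297 = +0.595855
Phases: e^{-i·(0)·0.3943}=+1.000000+0.000000i, e^{-i·(-1)·3.4693}=-0.946783-0.321873i ⇒ D=-0.564145-0.191790i

Wigner D-matrix element, Re=-0.5641 Im=-0.1918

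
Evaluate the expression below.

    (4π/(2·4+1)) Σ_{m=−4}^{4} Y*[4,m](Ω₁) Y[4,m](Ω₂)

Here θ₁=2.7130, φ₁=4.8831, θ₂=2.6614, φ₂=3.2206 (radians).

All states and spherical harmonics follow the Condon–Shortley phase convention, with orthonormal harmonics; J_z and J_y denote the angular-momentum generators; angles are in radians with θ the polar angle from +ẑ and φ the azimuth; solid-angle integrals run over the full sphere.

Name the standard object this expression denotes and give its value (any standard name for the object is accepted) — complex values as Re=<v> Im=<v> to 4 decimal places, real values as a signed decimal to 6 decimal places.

Legendre polynomial (addition theorem), -0.263716

This sum is the spherical-harmonic addition theorem: it equals the Legendre polynomial P_l(cos γ) of the angle γ between the two directions.
Summing Y*_{l m}(θ₁,φ₁)·Y_{l m}(θ₂,φ₂) over m ∈ [−4, 4]; prefactor 4π/(2·4+1) = 1.396263:
  term(m=-4) = (0.000248, 0.000095)   from Y*(Ω₁)=(0.010241, 0.008330), Y(Ω₂)=(0.019154, -0.006263)
  term(m=-3) = (0.002429, -0.008606)   from Y*(Ω₁)=(0.040045, -0.071233), Y(Ω₂)=(0.106375, -0.025696)
  term(m=-2) = (-0.087552, -0.016240)   from Y*(Ω₁)=(-0.260834, -0.092684), Y(Ω₂)=(0.317675, -0.050619)
  term(m=-1) = (-0.022203, 0.241433)   from Y*(Ω₁)=(-0.084790, 0.491851), Y(Ω₂)=(0.484256, -0.038340)
  term(m=+0) = (0.025281, 0.000000)   from Y*(Ω₁)=(0.225899, -0.000000), Y(Ω₂)=(0.111915, 0.000000)
  term(m=+1) = (-0.022203, -0.241433)   from Y*(Ω₁)=(0.084790, 0.491851), Y(Ω₂)=(-0.484256, -0.038340)
  term(m=+2) = (-0.087552, 0.016240)   from Y*(Ω₁)=(-0.260834, 0.092684), Y(Ω₂)=(0.317675, 0.050619)
  term(m=+3) = (0.002429, 0.008606)   from Y*(Ω₁)=(-0.040045, -0.071233), Y(Ω₂)=(-0.106375, -0.025696)
  term(m=+4) = (0.000248, -0.000095)   from Y*(Ω₁)=(0.010241, -0.008330), Y(Ω₂)=(0.019154, 0.006263)
Accumulated sum (-0.188873, 0.000000); after 4π/(2l+1) scaling, (-0.263716, 0.000000) ⇒ P_4 = -0.263716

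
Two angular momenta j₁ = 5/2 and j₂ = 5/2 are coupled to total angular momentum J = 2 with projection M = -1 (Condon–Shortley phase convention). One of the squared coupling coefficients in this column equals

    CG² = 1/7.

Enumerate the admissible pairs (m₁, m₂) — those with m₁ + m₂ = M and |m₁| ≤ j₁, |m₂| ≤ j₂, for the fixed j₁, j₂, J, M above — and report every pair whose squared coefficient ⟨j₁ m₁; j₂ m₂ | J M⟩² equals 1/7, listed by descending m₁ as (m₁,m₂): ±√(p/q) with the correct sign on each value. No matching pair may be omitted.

Admissible pairs with m₁+m₂ = M = -1: (-5/2,3/2), (-3/2,1/2), (-1/2,-1/2), (1/2,-3/2), (3/2,-5/2)
  (m₁,m₂)=(3/2,-5/2): CG² = 5/14, CG = +√(5/14)
  (m₁,m₂)=(1/2,-3/2): CG² = 1/7, CG = −√(1/7)   ← matches the target
  (m₁,m₂)=(-1/2,-1/2): CG² = 0/1, CG = 0
  (m₁,m₂)=(-3/2,1/2): CG² = 1/7, CG = +√(1/7)   ← matches the target
  (m₁,m₂)=(-5/2,3/2): CG² = 5/14, CG = −√(5/14)
Pairs with CG² = 1/7: (1/2,-3/2): −√(1/7); (-3/2,1/2): +√(1/7)

(1/2,-3/2): −√(1/7); (-3/2,1/2): +√(1/7)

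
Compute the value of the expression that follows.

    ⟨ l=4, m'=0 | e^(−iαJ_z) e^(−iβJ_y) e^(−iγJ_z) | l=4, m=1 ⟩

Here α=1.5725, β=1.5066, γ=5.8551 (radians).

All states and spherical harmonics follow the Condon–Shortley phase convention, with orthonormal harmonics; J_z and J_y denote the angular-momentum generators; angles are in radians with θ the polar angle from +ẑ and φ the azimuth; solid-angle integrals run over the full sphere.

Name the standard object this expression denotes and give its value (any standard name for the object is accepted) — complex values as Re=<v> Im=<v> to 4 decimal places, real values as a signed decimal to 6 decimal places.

Wigner D-matrix element, Re=-0.0967 Im=-0.0441

This is a Wigner D-matrix element — the rotation-matrix element ⟨l m'| R(α,β,γ) |l m⟩ in the angular-momentum basis.
Split into d^4_{0,1}(β=1.5066) × two z-phases.
c=cos(1.506600/2)=0.729435, s=sin(1.506600/2)=0.684050; N=√[24·24·120·6]=643.987578
The bounds max(0,m−m')=1 and min(l+m,l−m')=4 give 4 terms
  k=1: (−1)^0·643.9876/(144)·0.7294^7·0.6840^1 = +0.336133
  k=2: (−1)^1·643.9876/(24)·0.7294^5·0.6840^3 = -1.773632
  k=3: (−1)^2·643.9876/(24)·0.7294^3·0.6840^5 = +1.559786
  k=4: (−1)^3·643.9876/(144)·0.7294^1·0.6840^7 = -0.228620
d^4_{0,1}(1.5066) = +0.336133 -1.773632 +1.559786 -0.228620 = -0.106334
D = (+1.000000+0.000000i)·(-0.106334)·(+0.909762+0.415130i) = -0.096739-0.044142i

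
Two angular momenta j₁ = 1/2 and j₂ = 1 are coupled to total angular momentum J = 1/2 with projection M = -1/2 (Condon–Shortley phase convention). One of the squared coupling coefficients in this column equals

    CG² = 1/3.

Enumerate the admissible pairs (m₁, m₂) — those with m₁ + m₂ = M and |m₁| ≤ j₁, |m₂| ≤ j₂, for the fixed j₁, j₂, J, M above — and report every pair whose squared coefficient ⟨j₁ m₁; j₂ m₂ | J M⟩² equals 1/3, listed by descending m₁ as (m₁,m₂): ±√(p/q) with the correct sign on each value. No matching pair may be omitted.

(-1/2,0): −√(1/3)

Admissible pairs with m₁+m₂ = M = -1/2: (-1/2,0), (1/2,-1)
  (m₁,m₂)=(1/2,-1): CG² = 2/3, CG = +√(2/3)
  (m₁,m₂)=(-1/2,0): CG² = 1/3, CG = −√(1/3)   ← matches the target
Pairs with CG² = 1/3: (-1/2,0): −√(1/3)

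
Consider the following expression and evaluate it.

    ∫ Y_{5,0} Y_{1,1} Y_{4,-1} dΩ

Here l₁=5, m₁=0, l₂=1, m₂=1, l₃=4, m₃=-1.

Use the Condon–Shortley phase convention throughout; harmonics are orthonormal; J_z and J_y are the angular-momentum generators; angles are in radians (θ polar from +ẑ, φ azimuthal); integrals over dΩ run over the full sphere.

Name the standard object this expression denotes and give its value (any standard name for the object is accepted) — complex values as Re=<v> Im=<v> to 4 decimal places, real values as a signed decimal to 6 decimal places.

This is a Gaunt coefficient — the integral of a triple product of spherical harmonics over the sphere.
m-sum 0 ✓  L=10 even ✓  4≤4≤6 ✓
Π(2lᵢ+1) = 11×3×9 = 297
triangle coeff Δ(5,1,4) = 1/495
Σ_t [1,1]: t=1:−1/576 = -1/576
(3j)²=5/99 [(5 1 4; 0 0 0)], sign=-1
Σ_t [2,2]: t=2:+1/1440 = 1/1440
(3j)²=2/99 [(5 1 4; 0 1 -1)], sign=-1
⇒ 4πI² = 10/33
I = (+1)√(10/33/(4π)) = 0.15528807

Gaunt coefficient, +0.155288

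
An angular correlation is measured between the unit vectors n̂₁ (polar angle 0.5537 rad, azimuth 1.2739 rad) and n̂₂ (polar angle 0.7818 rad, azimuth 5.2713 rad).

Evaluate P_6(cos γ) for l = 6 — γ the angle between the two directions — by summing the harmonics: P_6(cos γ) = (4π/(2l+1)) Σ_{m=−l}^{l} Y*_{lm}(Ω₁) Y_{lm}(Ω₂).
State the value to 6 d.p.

0.239887

Expand P_6 via completeness: Σ_{m} conj(Y_{6,m}) at Ω₁ times Y_{6,m} at Ω₂ —
  [-6]  conj(Y_{6,-6})(Ω₁) = 0.00213 + 0.00999j ; Y_{6,-6}(Ω₂) = 0.05777 - 0.01243j ; Δ = 0.00025 + 0.00055j
  [-5]  conj(Y_{6,-5})(Ω₁) = 0.05701 + 0.00493j ; Y_{6,-5}(Ω₂) = 0.07012 - 0.19389j ; Δ = 0.00495 - 0.01071j
  [-4]  conj(Y_{6,-4})(Ω₁) = 0.07097 - 0.17604j ; Y_{6,-4}(Ω₂) = -0.24622 - 0.31410j ; Δ = -0.07277 + 0.02105j
  [-3]  conj(Y_{6,-3})(Ω₁) = -0.31057 - 0.25120j ; Y_{6,-3}(Ω₂) = -0.40828 + 0.04341j ; Δ = 0.13771 + 0.08908j
  [-2]  conj(Y_{6,-2})(Ω₁) = -0.39192 + 0.26457j ; Y_{6,-2}(Ω₂) = -0.02154 + 0.04425j ; Δ = -0.00327 - 0.02304j
  [-1]  conj(Y_{6,-1})(Ω₁) = 0.03066 + 0.10023j ; Y_{6,-1}(Ω₂) = -0.18992 - 0.30366j ; Δ = 0.02461 - 0.02835j
  [+0]  conj(Y_{6,0})(Ω₁) = -0.40915 + 0.00000j ; Y_{6,0}(Ω₂) = -0.15936 + 0.00000j ; Δ = 0.06520 + 0.00000j
  [+1]  conj(Y_{6,1})(Ω₁) = -0.03066 + 0.10023j ; Y_{6,1}(Ω₂) = 0.18992 - 0.30366j ; Δ = 0.02461 + 0.02835j
  [+2]  conj(Y_{6,2})(Ω₁) = -0.39192 - 0.26457j ; Y_{6,2}(Ω₂) = -0.02154 - 0.04425j ; Δ = -0.00327 + 0.02304j
  [+3]  conj(Y_{6,3})(Ω₁) = 0.31057 - 0.25120j ; Y_{6,3}(Ω₂) = 0.40828 + 0.04341j ; Δ = 0.13771 - 0.08908j
  [+4]  conj(Y_{6,4})(Ω₁) = 0.07097 + 0.17604j ; Y_{6,4}(Ω₂) = -0.24622 + 0.31410j ; Δ = -0.07277 - 0.02105j
  [+5]  conj(Y_{6,5})(Ω₁) = -0.05701 + 0.00493j ; Y_{6,5}(Ω₂) = -0.07012 - 0.19389j ; Δ = 0.00495 + 0.01071j
  [+6]  conj(Y_{6,6})(Ω₁) = 0.00213 - 0.00999j ; Y_{6,6}(Ω₂) = 0.05777 + 0.01243j ; Δ = 0.00025 - 0.00055j
Σ over m = 0.24817 - 0.00000j; ×(4π/13) → 0.23989 - 0.00000j. Real part: 0.239887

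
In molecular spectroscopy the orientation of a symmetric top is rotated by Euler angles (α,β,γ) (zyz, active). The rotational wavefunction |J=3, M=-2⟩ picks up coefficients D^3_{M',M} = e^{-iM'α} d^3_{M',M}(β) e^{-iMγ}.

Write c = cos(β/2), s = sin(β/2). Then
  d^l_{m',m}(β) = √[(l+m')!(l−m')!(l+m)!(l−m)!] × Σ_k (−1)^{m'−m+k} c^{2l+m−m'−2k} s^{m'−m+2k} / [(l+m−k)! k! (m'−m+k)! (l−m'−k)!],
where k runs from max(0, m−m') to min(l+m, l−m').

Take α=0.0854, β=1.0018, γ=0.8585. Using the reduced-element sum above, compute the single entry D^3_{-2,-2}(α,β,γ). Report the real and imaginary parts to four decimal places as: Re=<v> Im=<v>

Split into d^3_{-2,-2}(β=1.0018) × two z-phases.
Half-angle: c=0.877151, s=0.480215. N=√(1·120·1·120)=120.000000
k∈{0,1} keeps every argument non-negative
  k=0: (−1)^0·120.0000/(120)·0.8772^6·0.4802^0 = +0.455455
  k=1: (−1)^1·120.0000/(24)·0.8772^4·0.4802^2 = -0.682557
d^3_{-2,-2}(1.0018) = +0.455455 -0.682557 = -0.227102
Phases: e^{-i·(-2)·0.0854}=+0.985449+0.169971i, e^{-i·(-2)·0.8585}=-0.145683+0.989331i ⇒ D=+0.070792-0.215786i

Re=0.0708 Im=-0.2158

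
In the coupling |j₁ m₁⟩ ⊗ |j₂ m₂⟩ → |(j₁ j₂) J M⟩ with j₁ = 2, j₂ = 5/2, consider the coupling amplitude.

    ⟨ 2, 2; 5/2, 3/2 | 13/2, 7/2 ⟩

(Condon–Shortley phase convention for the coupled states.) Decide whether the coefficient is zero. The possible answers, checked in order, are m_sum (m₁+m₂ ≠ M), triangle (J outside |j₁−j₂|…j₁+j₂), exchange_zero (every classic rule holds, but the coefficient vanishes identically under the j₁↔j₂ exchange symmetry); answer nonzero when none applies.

m-sum: m₁+m₂ = 2+3/2 = 7/2, M = 7/2  ✓
triangle: need |j₁−j₂| ≤ J ≤ j₁+j₂, i.e. J ∈ [1/2, 9/2]; J = 13/2 is outside ✗ ⇒ coefficient is 0

triangle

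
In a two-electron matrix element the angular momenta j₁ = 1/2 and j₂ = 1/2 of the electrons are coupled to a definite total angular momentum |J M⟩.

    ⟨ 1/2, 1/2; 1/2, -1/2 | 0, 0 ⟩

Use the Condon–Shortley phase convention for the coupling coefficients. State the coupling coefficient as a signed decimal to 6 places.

+0.707107

triangle: 1!*0!*0!/2! = 1/2
(j±m)!: 1!*0!*0!*1!*0!*0! = 1
prefactor² = (2J+1)*Δ*N² = 1/2
  k=0: +1/(0!*1!*0!*0!*0!*0!) = 1
Σ = 1  ⇒  CG² = 1/2*1² = 1/2
CG = +√(1/2) = +0.707107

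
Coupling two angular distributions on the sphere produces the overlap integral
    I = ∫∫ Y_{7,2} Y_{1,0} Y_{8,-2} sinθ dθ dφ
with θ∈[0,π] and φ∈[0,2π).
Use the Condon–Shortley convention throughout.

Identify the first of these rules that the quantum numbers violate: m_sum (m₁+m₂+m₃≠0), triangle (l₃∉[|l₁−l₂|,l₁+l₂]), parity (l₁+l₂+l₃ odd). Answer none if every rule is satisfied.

m₁+m₂+m₃ = 2 + 0 − 2 = 0  ✓
triangle: |7−1|=6 ≤ l₃=8 ≤ 7+1=8  ✓
parity: l₁+l₂+l₃ = 16 is even  ✓

none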